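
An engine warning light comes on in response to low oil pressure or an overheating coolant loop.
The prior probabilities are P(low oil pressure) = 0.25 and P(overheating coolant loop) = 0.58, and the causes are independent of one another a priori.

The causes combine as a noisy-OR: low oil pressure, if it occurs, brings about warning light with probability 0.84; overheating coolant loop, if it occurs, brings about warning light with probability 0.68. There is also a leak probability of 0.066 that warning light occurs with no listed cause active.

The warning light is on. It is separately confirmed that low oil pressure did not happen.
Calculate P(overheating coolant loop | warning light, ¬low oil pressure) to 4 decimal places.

P(overheating coolant loop | warning light, ¬low oil pressure) ≈ 0.9362

Under noisy-OR, P(warning light | causes) = 1 − (1−0.066)·∏(1−qᵢ) over the active causes.
P(warning light | ¬low oil pressure) = 0.066·0.42 + 0.70112·0.58 = 0.027720 + 0.406650 = 0.434370
Of this, 0.406650 comes from 0.70112·0.58 (the overheating coolant loop=true cases).
Hence the posterior is 0.406650/0.434370 ≈ 0.9362.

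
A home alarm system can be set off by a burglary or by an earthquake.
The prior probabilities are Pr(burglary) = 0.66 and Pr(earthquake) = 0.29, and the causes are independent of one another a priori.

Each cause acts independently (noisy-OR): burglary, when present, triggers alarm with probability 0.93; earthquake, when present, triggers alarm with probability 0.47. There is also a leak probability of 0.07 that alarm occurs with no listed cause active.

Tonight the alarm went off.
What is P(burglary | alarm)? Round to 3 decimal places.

Under noisy-OR, P(alarm | causes) = 1 − (1−0.07)·∏(1−qᵢ) over the active causes.
P(alarm) = 0.07·0.34·0.71 + 0.5071·0.34·0.29 + 0.9349·0.66·0.71 + 0.965497·0.66·0.29 = 0.016898 + 0.050000 + 0.438094 + 0.184796 = 0.689788
The burglary-present share is 0.438094 + 0.184796 = 0.622890.
P(burglary | alarm) = 0.622890 / 0.689788 ≈ 0.903

P(burglary | alarm) ≈ 0.903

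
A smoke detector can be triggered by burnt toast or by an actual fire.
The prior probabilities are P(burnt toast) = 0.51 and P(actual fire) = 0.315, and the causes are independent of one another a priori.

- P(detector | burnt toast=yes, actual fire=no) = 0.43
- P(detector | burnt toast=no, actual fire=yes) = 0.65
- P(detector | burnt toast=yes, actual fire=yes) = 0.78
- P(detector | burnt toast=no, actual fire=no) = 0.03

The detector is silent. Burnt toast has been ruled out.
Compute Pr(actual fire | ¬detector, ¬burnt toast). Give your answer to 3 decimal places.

Pr(actual fire | ¬detector, ¬burnt toast) ≈ 0.142

Numerator (weight on configurations with actual fire): 0.35·0.315 = 0.110250
Normalizer over all consistent configurations: 0.97·0.685 + 0.35·0.315 = 0.774700
Posterior = 0.110250 / 0.774700 ≈ 0.142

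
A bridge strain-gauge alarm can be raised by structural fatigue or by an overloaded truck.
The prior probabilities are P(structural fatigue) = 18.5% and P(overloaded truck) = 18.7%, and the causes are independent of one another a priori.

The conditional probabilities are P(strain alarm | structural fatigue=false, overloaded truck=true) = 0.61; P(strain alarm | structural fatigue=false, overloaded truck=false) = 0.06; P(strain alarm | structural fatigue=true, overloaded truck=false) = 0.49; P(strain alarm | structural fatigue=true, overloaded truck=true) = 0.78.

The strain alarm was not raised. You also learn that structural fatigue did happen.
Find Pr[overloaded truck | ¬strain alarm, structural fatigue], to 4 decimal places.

Weight on overloaded truck=true, given the evidence: 0.22*0.187 = 0.041140
The normalizing constant is 0.51*0.813 + 0.22*0.187 = 0.455770
P(overloaded truck | ¬strain alarm, structural fatigue) = 0.041140/0.455770 ≈ 0.0903

Pr[overloaded truck | ¬strain alarm, structural fatigue] ≈ 0.0903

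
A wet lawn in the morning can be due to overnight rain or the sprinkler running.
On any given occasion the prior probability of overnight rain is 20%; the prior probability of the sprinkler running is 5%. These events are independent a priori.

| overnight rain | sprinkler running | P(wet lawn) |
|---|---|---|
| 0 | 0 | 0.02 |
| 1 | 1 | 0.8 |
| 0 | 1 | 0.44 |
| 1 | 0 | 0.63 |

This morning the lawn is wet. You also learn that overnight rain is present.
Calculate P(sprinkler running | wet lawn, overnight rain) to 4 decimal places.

P(sprinkler running | wet lawn, overnight rain) ≈ 0.0626

Numerator (weight on configurations with sprinkler running): 0.8*0.05 = 0.040000
Normalizer over all consistent configurations: 0.63*0.95 + 0.8*0.05 = 0.638500
P(sprinkler running | wet lawn, overnight rain) = 0.040000/0.638500 ≈ 0.0626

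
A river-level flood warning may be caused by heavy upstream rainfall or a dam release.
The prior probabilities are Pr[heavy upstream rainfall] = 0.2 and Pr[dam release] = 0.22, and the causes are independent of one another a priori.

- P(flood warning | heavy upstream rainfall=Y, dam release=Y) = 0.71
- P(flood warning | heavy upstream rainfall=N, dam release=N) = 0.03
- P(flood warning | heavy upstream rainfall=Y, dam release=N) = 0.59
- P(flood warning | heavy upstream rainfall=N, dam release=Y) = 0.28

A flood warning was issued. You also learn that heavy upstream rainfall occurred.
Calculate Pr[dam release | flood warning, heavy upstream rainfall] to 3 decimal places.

P(flood warning | heavy upstream rainfall) = 0.59*0.78 + 0.71*0.22 = 0.460200 + 0.156200 = 0.616400
Of this, 0.156200 comes from 0.71*0.22 (the dam release=true cases).
Hence the posterior is 0.156200/0.616400 ≈ 0.253.

Pr[dam release | flood warning, heavy upstream rainfall] ≈ 0.253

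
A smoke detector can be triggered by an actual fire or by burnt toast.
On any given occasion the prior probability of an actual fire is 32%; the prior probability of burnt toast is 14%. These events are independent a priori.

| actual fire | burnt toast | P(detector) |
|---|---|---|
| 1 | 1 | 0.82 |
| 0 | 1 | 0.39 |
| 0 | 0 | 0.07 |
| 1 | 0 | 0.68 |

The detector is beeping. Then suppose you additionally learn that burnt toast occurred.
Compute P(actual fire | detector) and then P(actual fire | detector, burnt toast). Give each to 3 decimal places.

Numerator (weight on configurations with actual fire): 0.187136 + 0.036736 = 0.223872
The normalizing constant is 0.07·0.68·0.86 + 0.39·0.68·0.14 + 0.68·0.32·0.86 + 0.82·0.32·0.14 = 0.301936
P(actual fire | detector) = 0.223872/0.301936 ≈ 0.741

Now condition on the additional information:
For the numerator, keep only actual fire=true terms: 0.82*0.32 = 0.262400
The normalizing constant is 0.39*0.68 + 0.82*0.32 = 0.527600
P(actual fire | detector, burnt toast) = 0.262400/0.527600 ≈ 0.497
The drop from 0.741 to 0.497 is the explaining-away (discounting) effect.

P(actual fire | detector) ≈ 0.741; P(actual fire | detector, burnt toast) ≈ 0.497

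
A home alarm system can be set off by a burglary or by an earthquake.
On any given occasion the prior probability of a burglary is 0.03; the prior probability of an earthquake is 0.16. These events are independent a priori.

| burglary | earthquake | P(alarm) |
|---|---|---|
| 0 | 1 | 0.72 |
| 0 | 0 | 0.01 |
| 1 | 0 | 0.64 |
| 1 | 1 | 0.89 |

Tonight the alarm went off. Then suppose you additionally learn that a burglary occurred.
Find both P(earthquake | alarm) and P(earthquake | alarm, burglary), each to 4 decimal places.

P(alarm) = 0.01×0.97×0.84 + 0.72×0.97×0.16 + 0.64×0.03×0.84 + 0.89×0.03×0.16 = 0.008148 + 0.111744 + 0.016128 + 0.004272 = 0.140292
Of this, 0.116016 comes from 0.111744 + 0.004272 (the earthquake=true cases).
So P(earthquake | alarm) = 0.116016/0.140292 ≈ 0.8270.

Now condition on the additional information:
Sum P(alarm|·) weighted by the priors over both values of earthquake:
  P(alarm | burglary) = 0.64·0.84 + 0.89·0.16
        = 0.537600 + 0.142400 = 0.680000
Configurations with earthquake contribute 0.142400, so
  P(earthquake | alarm, burglary) = 0.142400 / 0.680000 ≈ 0.2094

P(earthquake | alarm) ≈ 0.8270; P(earthquake | alarm, burglary) ≈ 0.2094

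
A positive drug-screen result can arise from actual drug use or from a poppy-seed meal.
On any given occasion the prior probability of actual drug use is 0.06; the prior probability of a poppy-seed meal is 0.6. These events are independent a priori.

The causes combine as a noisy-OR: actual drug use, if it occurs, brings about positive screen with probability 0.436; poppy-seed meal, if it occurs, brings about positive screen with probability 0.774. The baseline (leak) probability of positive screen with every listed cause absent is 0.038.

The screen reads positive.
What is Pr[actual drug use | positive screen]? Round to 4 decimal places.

Under noisy-OR, P(positive screen | causes) = 1 − (1−0.038)·∏(1−qᵢ) over the active causes.
Sum P(positive screen|·) weighted by the priors over the 4 (actual drug use, poppy-seed meal) configurations:
  P(positive screen) = 0.038·0.94·0.4 + 0.782588·0.94·0.6 + 0.457432·0.06·0.4 + 0.87738·0.06·0.6
        = 0.014288 + 0.441380 + 0.010978 + 0.031586 = 0.498232
Keeping only the actual drug use-present terms gives 0.042564, so
  P(actual drug use | positive screen) = 0.042564 / 0.498232 ≈ 0.0854

Pr[actual drug use | positive screen] ≈ 0.0854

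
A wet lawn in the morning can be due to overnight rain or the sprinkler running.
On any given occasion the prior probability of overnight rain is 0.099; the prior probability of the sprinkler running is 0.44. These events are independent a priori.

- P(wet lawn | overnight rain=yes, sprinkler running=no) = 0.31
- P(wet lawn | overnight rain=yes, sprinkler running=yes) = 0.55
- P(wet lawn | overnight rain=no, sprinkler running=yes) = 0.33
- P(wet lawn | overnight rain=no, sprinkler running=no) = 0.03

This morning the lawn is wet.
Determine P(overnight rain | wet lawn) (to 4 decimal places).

By total probability over the 4 (overnight rain, sprinkler running) configurations:
  P(wet lawn) = 0.03×0.901×0.56 + 0.33×0.901×0.44 + 0.31×0.099×0.56 + 0.55×0.099×0.44
        = 0.015137 + 0.130825 + 0.017186 + 0.023958 = 0.187106
Configurations with overnight rain contribute 0.041144, so
  P(overnight rain | wet lawn) = 0.041144 / 0.187106 ≈ 0.2199

P(overnight rain | wet lawn) ≈ 0.2199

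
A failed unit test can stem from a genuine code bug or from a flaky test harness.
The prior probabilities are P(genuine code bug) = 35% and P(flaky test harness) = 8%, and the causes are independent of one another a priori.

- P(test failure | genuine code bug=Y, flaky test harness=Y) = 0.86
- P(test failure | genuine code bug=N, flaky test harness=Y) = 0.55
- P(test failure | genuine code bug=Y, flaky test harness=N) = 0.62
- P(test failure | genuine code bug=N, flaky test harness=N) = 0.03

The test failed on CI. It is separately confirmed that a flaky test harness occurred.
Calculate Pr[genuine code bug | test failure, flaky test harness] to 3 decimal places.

P(test failure | flaky test harness) = 0.55·0.65 + 0.86·0.35 = 0.357500 + 0.301000 = 0.658500
Of this, 0.301000 comes from 0.86·0.35 (the genuine code bug=true cases).
So P(genuine code bug | test failure, flaky test harness) = 0.301000/0.658500 ≈ 0.457.

Pr[genuine code bug | test failure, flaky test harness] ≈ 0.457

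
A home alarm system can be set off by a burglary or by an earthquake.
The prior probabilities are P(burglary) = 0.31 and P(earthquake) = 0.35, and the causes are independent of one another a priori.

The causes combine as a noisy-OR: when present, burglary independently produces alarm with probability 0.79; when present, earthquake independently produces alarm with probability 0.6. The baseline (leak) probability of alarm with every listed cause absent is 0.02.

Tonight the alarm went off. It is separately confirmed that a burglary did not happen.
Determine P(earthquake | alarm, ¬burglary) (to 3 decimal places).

P(earthquake | alarm, ¬burglary) ≈ 0.942

Under noisy-OR, P(alarm | causes) = 1 − (1−0.02)·∏(1−qᵢ) over the active causes.
By total probability over both values of earthquake:
  P(alarm | ¬burglary) = 0.02·0.65 + 0.608·0.35
        = 0.013000 + 0.212800 = 0.225800
Keeping only the earthquake-present terms gives 0.212800, so
  P(earthquake | alarm, ¬burglary) = 0.212800 / 0.225800 ≈ 0.942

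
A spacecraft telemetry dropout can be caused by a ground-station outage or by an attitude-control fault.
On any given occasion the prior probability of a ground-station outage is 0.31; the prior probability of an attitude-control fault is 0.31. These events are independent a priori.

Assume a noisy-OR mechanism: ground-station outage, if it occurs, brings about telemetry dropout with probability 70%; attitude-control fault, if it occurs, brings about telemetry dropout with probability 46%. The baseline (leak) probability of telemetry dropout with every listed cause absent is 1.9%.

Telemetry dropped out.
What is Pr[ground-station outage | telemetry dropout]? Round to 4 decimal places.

Pr[ground-station outage | telemetry dropout] ≈ 0.6789

Under noisy-OR, P(telemetry dropout | causes) = 1 − (1−0.019)·∏(1−qᵢ) over the active causes.
P(telemetry dropout) = 0.019*0.69*0.69 + 0.47026*0.69*0.31 + 0.7057*0.31*0.69 + 0.841078*0.31*0.31 = 0.009046 + 0.100589 + 0.150949 + 0.080828 = 0.341412
The ground-station outage-present share is 0.150949 + 0.080828 = 0.231777.
Hence the posterior is 0.231777/0.341412 ≈ 0.6789.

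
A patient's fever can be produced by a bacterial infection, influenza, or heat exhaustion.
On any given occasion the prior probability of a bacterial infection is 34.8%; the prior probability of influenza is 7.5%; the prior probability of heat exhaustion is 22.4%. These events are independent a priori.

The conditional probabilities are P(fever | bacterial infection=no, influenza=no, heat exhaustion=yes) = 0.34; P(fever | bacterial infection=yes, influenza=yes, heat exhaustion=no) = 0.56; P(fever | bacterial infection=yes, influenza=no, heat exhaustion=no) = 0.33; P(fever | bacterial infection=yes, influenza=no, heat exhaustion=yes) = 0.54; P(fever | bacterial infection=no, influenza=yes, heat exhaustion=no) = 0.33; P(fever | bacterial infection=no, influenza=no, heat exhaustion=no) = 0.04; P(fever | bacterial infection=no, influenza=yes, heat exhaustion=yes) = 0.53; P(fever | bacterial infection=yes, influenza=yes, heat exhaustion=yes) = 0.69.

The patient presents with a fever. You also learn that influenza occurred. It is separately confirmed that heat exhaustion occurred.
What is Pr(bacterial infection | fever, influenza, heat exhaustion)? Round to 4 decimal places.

Pr(bacterial infection | fever, influenza, heat exhaustion) ≈ 0.4100

Sum P(fever|·) weighted by the priors over both values of bacterial infection:
  P(fever | influenza, heat exhaustion) = 0.53·0.652 + 0.69·0.348
        = 0.345560 + 0.240120 = 0.585680
Keeping only the bacterial infection-present terms gives 0.240120, so
  P(bacterial infection | fever, influenza, heat exhaustion) = 0.240120 / 0.585680 ≈ 0.4100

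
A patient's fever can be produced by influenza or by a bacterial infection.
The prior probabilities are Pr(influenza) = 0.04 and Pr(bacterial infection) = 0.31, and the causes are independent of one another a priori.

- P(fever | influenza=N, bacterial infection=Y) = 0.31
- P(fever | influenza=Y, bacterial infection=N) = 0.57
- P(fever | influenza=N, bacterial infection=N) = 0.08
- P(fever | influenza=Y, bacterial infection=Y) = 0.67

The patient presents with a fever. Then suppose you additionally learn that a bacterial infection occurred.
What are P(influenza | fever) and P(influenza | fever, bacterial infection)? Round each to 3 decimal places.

P(influenza | fever) ≈ 0.142; P(influenza | fever, bacterial infection) ≈ 0.083

P(fever) = 0.08*0.96*0.69 + 0.31*0.96*0.31 + 0.57*0.04*0.69 + 0.67*0.04*0.31 = 0.052992 + 0.092256 + 0.015732 + 0.008308 = 0.169288
Of this, 0.024040 comes from 0.015732 + 0.008308 (the influenza=true cases).
So P(influenza | fever) = 0.024040/0.169288 ≈ 0.142.

Now condition on the additional information:
Sum P(fever|·) weighted by the priors over both values of influenza:
  P(fever | bacterial infection) = 0.31×0.96 + 0.67×0.04
        = 0.297600 + 0.026800 = 0.324400
Keeping only the influenza-present terms gives 0.026800, so
  P(influenza | fever, bacterial infection) = 0.026800 / 0.324400 ≈ 0.083
This is intercausal reasoning (explaining away): once bacterial infection accounts for the fever, influenza becomes less likely.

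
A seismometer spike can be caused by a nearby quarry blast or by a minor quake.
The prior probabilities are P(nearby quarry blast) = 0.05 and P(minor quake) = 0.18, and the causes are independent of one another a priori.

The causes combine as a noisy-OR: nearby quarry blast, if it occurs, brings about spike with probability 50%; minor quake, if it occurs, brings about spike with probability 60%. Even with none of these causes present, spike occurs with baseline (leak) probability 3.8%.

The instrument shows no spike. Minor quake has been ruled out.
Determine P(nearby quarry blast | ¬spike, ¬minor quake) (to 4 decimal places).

P(nearby quarry blast | ¬spike, ¬minor quake) ≈ 0.0256

Under noisy-OR, P(spike | causes) = 1 − (1−0.038)·∏(1−qᵢ) over the active causes.
P(¬spike | ¬minor quake) = 0.962·0.95 + 0.481·0.05 = 0.913900 + 0.024050 = 0.937950
Restricting to configurations with nearby quarry blast present: 0.481·0.05 = 0.024050.
P(nearby quarry blast | ¬spike, ¬minor quake) = 0.024050 / 0.937950 ≈ 0.0256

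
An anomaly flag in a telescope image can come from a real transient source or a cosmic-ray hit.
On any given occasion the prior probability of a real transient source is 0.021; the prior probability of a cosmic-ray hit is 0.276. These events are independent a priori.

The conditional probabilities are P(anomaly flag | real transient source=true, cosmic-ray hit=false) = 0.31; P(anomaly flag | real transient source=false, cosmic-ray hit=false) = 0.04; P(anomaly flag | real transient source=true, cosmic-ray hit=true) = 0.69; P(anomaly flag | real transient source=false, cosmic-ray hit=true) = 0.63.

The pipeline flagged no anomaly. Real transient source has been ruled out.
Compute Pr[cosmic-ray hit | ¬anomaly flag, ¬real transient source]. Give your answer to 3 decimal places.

Pr[cosmic-ray hit | ¬anomaly flag, ¬real transient source] ≈ 0.128

Numerator (weight on configurations with cosmic-ray hit): 0.37·0.276 = 0.102120
Normalizer over all consistent configurations: 0.96·0.724 + 0.37·0.276 = 0.797160
Posterior = 0.102120 / 0.797160 ≈ 0.128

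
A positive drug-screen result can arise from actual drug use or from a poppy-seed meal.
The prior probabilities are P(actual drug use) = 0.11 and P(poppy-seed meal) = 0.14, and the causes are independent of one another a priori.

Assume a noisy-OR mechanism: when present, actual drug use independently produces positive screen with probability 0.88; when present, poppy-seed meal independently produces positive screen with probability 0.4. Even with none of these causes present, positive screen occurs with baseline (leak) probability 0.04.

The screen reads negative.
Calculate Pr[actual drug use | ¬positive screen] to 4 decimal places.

Pr[actual drug use | ¬positive screen] ≈ 0.0146

Under noisy-OR, P(positive screen | causes) = 1 − (1−0.04)·∏(1−qᵢ) over the active causes.
Weight on actual drug use=true, given the evidence: 0.010898 + 0.001064 = 0.011962
Normalizer over all consistent configurations: 0.96*0.89*0.86 + 0.576*0.89*0.14 + 0.1152*0.11*0.86 + 0.06912*0.11*0.14 = 0.818516
Posterior = 0.011962 / 0.818516 ≈ 0.0146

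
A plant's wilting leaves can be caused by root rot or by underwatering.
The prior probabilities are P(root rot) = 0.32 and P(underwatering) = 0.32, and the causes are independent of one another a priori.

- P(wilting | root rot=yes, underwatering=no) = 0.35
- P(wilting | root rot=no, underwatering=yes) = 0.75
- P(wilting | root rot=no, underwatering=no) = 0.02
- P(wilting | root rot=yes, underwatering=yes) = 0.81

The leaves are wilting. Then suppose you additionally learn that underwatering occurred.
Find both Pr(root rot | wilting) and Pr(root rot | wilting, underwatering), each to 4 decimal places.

Pr(root rot | wilting) ≈ 0.4799; Pr(root rot | wilting, underwatering) ≈ 0.3370

Weight on root rot=true, given the evidence: 0.076160 + 0.082944 = 0.159104
Normalizer over all consistent configurations: 0.02×0.68×0.68 + 0.75×0.68×0.32 + 0.35×0.32×0.68 + 0.81×0.32×0.32 = 0.331552
P(root rot | wilting) = 0.159104/0.331552 ≈ 0.4799

Now condition on the additional information:
Enumerate both values of root rot and weight by the priors:
  P(wilting | underwatering) = 0.75·0.68 + 0.81·0.32
        = 0.510000 + 0.259200 = 0.769200
Configurations with root rot contribute 0.259200, so
  P(root rot | wilting, underwatering) = 0.259200 / 0.769200 ≈ 0.3370
Conditioning on underwatering lowers the posterior on root rot: the classic explaining-away effect in a common-effect structure.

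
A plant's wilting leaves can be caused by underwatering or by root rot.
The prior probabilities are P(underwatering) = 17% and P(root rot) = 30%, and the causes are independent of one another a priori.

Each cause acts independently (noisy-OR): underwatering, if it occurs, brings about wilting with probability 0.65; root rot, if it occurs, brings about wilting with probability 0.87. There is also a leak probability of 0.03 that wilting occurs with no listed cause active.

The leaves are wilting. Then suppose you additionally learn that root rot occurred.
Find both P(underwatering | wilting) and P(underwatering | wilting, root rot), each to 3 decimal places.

P(underwatering | wilting) ≈ 0.351; P(underwatering | wilting, root rot) ≈ 0.183

Under noisy-OR, P(wilting | causes) = 1 − (1−0.03)·∏(1−qᵢ) over the active causes.
P(wilting) = 0.03*0.83*0.7 + 0.8739*0.83*0.3 + 0.6605*0.17*0.7 + 0.955865*0.17*0.3 = 0.017430 + 0.217601 + 0.078600 + 0.048749 = 0.362380
Restricting to configurations with underwatering present: 0.078600 + 0.048749 = 0.127349.
Hence the posterior is 0.127349/0.362380 ≈ 0.351.

Now also conditioning on root rot=true:
Sum P(wilting|·) weighted by the priors over both values of underwatering:
  P(wilting | root rot) = 0.8739*0.83 + 0.955865*0.17
        = 0.725337 + 0.162497 = 0.887834
The terms with underwatering present sum to 0.162497, so
  P(underwatering | wilting, root rot) = 0.162497 / 0.887834 ≈ 0.183
Conditioning on root rot lowers the posterior on underwatering: the classic explaining-away effect in a common-effect structure.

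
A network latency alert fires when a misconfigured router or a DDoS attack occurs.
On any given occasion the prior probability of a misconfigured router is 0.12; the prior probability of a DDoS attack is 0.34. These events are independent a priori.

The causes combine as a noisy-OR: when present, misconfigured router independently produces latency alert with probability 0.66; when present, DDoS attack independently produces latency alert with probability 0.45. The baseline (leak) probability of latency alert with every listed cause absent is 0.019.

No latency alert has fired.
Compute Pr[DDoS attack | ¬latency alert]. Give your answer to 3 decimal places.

Pr[DDoS attack | ¬latency alert] ≈ 0.221

Under noisy-OR, P(latency alert | causes) = 1 − (1−0.019)·∏(1−qᵢ) over the active causes.
P(¬latency alert) = 0.981*0.88*0.66 + 0.53955*0.88*0.34 + 0.33354*0.12*0.66 + 0.183447*0.12*0.34 = 0.569765 + 0.161433 + 0.026416 + 0.007485 = 0.765099
Of this, 0.168918 comes from 0.161433 + 0.007485 (the DDoS attack=true cases).
P(DDoS attack | ¬latency alert) = 0.168918 / 0.765099 ≈ 0.221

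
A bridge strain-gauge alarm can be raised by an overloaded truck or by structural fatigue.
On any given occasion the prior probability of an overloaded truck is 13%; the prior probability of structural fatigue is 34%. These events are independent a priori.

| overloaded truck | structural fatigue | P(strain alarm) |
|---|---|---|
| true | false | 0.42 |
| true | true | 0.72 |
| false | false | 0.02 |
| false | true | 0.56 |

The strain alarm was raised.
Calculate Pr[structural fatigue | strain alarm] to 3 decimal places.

P(strain alarm) = 0.02×0.87×0.66 + 0.56×0.87×0.34 + 0.42×0.13×0.66 + 0.72×0.13×0.34 = 0.011484 + 0.165648 + 0.036036 + 0.031824 = 0.244992
Of this, 0.197472 comes from 0.165648 + 0.031824 (the structural fatigue=true cases).
P(structural fatigue | strain alarm) = 0.197472 / 0.244992 ≈ 0.806

Pr[structural fatigue | strain alarm] ≈ 0.806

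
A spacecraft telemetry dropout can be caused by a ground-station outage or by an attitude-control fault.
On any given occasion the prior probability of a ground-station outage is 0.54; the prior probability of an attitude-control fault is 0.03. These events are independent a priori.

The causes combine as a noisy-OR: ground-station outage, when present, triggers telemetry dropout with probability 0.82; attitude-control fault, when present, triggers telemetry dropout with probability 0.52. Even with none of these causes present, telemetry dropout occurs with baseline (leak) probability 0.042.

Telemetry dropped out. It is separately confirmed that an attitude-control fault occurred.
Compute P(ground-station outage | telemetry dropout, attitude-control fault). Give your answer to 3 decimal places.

P(ground-station outage | telemetry dropout, attitude-control fault) ≈ 0.666

Under noisy-OR, P(telemetry dropout | causes) = 1 − (1−0.042)·∏(1−qᵢ) over the active causes.
Weight on ground-station outage=true, given the evidence: 0.917229*0.54 = 0.495304
The normalizing constant is 0.54016*0.46 + 0.917229*0.54 = 0.743778
P(ground-station outage | telemetry dropout, attitude-control fault) = 0.495304/0.743778 ≈ 0.666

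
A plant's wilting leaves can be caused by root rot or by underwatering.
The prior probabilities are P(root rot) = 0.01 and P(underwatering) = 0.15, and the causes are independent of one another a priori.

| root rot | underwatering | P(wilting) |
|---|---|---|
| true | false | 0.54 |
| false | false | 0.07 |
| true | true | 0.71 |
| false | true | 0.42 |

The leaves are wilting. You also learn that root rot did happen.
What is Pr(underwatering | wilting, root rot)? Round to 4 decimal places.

Pr(underwatering | wilting, root rot) ≈ 0.1883

P(wilting | root rot) = 0.54·0.85 + 0.71·0.15 = 0.459000 + 0.106500 = 0.565500
Of this, 0.106500 comes from 0.71·0.15 (the underwatering=true cases).
Hence the posterior is 0.106500/0.565500 ≈ 0.1883.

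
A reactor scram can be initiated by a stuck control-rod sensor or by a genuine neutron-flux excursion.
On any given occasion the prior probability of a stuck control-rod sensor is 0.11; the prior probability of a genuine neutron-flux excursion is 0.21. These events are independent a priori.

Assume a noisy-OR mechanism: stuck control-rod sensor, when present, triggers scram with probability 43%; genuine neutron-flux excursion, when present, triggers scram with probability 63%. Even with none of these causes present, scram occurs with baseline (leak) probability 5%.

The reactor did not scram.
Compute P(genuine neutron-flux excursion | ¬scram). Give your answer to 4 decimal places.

Under noisy-OR, P(scram | causes) = 1 − (1−0.05)·∏(1−qᵢ) over the active causes.
Enumerate the 4 (stuck control-rod sensor, genuine neutron-flux excursion) configurations and weight by the priors:
  P(¬scram) = 0.95*0.89*0.79 + 0.3515*0.89*0.21 + 0.5415*0.11*0.79 + 0.200355*0.11*0.21
        = 0.667945 + 0.065695 + 0.047056 + 0.004628 = 0.785324
The terms with genuine neutron-flux excursion present sum to 0.070323, so
  P(genuine neutron-flux excursion | ¬scram) = 0.070323 / 0.785324 ≈ 0.0895

P(genuine neutron-flux excursion | ¬scram) ≈ 0.0895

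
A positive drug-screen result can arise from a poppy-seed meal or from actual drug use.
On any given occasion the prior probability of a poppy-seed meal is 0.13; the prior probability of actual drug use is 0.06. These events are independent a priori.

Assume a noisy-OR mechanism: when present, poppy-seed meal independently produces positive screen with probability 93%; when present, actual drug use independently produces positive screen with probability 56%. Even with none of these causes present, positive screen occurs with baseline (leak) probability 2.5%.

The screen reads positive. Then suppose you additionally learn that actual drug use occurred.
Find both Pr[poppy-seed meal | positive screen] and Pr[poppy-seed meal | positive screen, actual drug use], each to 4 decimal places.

Pr[poppy-seed meal | positive screen] ≈ 0.7073; Pr[poppy-seed meal | positive screen, actual drug use] ≈ 0.2024

Under noisy-OR, P(positive screen | causes) = 1 − (1−0.025)·∏(1−qᵢ) over the active causes.
P(positive screen) = 0.025×0.87×0.94 + 0.571×0.87×0.06 + 0.93175×0.13×0.94 + 0.96997×0.13×0.06 = 0.020445 + 0.029806 + 0.113860 + 0.007566 = 0.171677
Of this, 0.121426 comes from 0.113860 + 0.007566 (the poppy-seed meal=true cases).
Hence the posterior is 0.121426/0.171677 ≈ 0.7073.

Now condition on the additional information:
P(positive screen | actual drug use) = 0.571*0.87 + 0.96997*0.13 = 0.496770 + 0.126096 = 0.622866
Restricting to configurations with poppy-seed meal present: 0.96997*0.13 = 0.126096.
Hence the posterior is 0.126096/0.622866 ≈ 0.2024.
Conditioning on actual drug use lowers the posterior on poppy-seed meal: the classic explaining-away effect in a common-effect structure.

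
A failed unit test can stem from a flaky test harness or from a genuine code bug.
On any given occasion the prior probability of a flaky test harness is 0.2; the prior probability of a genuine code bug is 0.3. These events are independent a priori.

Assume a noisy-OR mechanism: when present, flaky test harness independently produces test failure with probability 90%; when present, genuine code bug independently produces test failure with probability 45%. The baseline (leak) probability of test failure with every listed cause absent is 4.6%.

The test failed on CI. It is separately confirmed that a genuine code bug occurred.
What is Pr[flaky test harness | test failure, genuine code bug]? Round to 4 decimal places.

Under noisy-OR, P(test failure | causes) = 1 − (1−0.046)·∏(1−qᵢ) over the active causes.
By total probability over both values of flaky test harness:
  P(test failure | genuine code bug) = 0.4753·0.8 + 0.94753·0.2
        = 0.380240 + 0.189506 = 0.569746
The terms with flaky test harness present sum to 0.189506, so
  P(flaky test harness | test failure, genuine code bug) = 0.189506 / 0.569746 ≈ 0.3326

Pr[flaky test harness | test failure, genuine code bug] ≈ 0.3326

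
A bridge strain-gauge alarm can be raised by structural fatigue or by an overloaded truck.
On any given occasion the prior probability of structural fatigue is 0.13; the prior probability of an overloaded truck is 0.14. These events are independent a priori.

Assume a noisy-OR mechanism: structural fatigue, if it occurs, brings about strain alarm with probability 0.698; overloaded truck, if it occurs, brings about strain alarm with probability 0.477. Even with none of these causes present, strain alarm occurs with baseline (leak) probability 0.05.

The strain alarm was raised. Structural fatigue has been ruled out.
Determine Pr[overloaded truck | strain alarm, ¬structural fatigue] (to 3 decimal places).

Pr[overloaded truck | strain alarm, ¬structural fatigue] ≈ 0.621

Under noisy-OR, P(strain alarm | causes) = 1 − (1−0.05)·∏(1−qᵢ) over the active causes.
Numerator (weight on configurations with overloaded truck): 0.50315*0.14 = 0.070441
Normalizer over all consistent configurations: 0.05*0.86 + 0.50315*0.14 = 0.113441
P(overloaded truck | strain alarm, ¬structural fatigue) = 0.070441/0.113441 ≈ 0.621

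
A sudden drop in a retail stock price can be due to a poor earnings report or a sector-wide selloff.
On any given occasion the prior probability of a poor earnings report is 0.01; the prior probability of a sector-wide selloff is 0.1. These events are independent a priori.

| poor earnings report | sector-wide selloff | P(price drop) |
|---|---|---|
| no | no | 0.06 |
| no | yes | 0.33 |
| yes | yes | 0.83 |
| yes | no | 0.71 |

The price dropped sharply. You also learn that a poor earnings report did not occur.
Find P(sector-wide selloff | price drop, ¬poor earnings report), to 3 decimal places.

By total probability over both values of sector-wide selloff:
  P(price drop | ¬poor earnings report) = 0.06*0.9 + 0.33*0.1
        = 0.054000 + 0.033000 = 0.087000
The terms with sector-wide selloff present sum to 0.033000, so
  P(sector-wide selloff | price drop, ¬poor earnings report) = 0.033000 / 0.087000 ≈ 0.379

P(sector-wide selloff | price drop, ¬poor earnings report) ≈ 0.379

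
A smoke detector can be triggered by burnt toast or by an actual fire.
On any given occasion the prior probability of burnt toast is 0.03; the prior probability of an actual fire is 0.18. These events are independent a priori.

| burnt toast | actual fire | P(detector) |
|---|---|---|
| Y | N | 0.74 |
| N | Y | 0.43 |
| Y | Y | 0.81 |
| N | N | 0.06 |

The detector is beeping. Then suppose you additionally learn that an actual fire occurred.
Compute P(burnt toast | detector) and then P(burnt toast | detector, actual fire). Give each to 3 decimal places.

P(burnt toast | detector) ≈ 0.155; P(burnt toast | detector, actual fire) ≈ 0.055

Numerator (weight on configurations with burnt toast): 0.018204 + 0.004374 = 0.022578
The normalizing constant is 0.06·0.97·0.82 + 0.43·0.97·0.18 + 0.74·0.03·0.82 + 0.81·0.03·0.18 = 0.145380
P(burnt toast | detector) = 0.022578/0.145380 ≈ 0.155

Now also conditioning on actual fire=true:
Weight on burnt toast=true, given the evidence: 0.81*0.03 = 0.024300
Normalizer over all consistent configurations: 0.43*0.97 + 0.81*0.03 = 0.441400
Posterior = 0.024300 / 0.441400 ≈ 0.055
Conditioning on actual fire lowers the posterior on burnt toast: the classic explaining-away effect in a common-effect structure.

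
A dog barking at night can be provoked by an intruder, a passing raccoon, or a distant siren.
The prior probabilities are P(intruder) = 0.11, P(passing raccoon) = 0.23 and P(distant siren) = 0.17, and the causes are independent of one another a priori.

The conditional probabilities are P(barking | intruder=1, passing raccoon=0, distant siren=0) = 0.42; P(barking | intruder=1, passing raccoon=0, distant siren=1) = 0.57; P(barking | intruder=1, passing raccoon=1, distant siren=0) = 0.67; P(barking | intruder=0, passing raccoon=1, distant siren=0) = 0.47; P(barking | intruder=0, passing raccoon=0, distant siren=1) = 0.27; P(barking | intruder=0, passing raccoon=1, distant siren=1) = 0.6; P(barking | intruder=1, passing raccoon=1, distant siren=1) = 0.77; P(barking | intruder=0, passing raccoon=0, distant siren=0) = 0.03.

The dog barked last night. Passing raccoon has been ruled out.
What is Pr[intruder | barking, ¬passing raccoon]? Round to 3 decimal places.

For the numerator, keep only intruder=true terms: 0.038346 + 0.010659 = 0.049005
Normalizer over all consistent configurations: 0.03×0.89×0.83 + 0.27×0.89×0.17 + 0.42×0.11×0.83 + 0.57×0.11×0.17 = 0.112017
P(intruder | barking, ¬passing raccoon) = 0.049005/0.112017 ≈ 0.437

Pr[intruder | barking, ¬passing raccoon] ≈ 0.437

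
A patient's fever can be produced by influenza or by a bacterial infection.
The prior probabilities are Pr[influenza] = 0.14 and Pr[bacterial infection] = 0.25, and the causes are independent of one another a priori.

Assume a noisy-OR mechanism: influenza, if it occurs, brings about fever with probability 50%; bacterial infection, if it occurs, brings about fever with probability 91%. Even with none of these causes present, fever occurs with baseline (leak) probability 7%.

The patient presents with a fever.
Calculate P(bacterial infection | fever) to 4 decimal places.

P(bacterial infection | fever) ≈ 0.6947

Under noisy-OR, P(fever | causes) = 1 − (1−0.07)·∏(1−qᵢ) over the active causes.
For the numerator, keep only bacterial infection=true terms: 0.197004 + 0.033535 = 0.230539
Denominator P(fever): 0.07*0.86*0.75 + 0.9163*0.86*0.25 + 0.535*0.14*0.75 + 0.95815*0.14*0.25 = 0.331864
Posterior = 0.230539 / 0.331864 ≈ 0.6947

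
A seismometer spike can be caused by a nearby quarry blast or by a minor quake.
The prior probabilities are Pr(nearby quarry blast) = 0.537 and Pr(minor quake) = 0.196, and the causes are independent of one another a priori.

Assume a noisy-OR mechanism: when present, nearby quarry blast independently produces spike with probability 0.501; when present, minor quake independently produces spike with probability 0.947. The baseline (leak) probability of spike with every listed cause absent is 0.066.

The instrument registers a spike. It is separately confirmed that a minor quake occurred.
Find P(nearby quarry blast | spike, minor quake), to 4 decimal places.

Under noisy-OR, P(spike | causes) = 1 − (1−0.066)·∏(1−qᵢ) over the active causes.
Numerator (weight on configurations with nearby quarry blast): 0.975299×0.537 = 0.523736
The normalizing constant is 0.950498×0.463 + 0.975299×0.537 = 0.963817
Posterior = 0.523736 / 0.963817 ≈ 0.5434

P(nearby quarry blast | spike, minor quake) ≈ 0.5434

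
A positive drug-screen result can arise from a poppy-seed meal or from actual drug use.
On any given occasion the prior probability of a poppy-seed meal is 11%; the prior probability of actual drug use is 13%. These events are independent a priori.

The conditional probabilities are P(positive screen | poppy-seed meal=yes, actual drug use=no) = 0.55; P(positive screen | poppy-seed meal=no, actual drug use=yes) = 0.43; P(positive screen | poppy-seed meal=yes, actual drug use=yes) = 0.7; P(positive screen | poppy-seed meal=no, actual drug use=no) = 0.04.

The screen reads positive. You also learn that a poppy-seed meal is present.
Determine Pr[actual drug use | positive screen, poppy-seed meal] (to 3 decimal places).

Pr[actual drug use | positive screen, poppy-seed meal] ≈ 0.160

Weight on actual drug use=true, given the evidence: 0.7*0.13 = 0.091000
Denominator P(positive screen | poppy-seed meal): 0.55*0.87 + 0.7*0.13 = 0.569500
Posterior = 0.091000 / 0.569500 ≈ 0.160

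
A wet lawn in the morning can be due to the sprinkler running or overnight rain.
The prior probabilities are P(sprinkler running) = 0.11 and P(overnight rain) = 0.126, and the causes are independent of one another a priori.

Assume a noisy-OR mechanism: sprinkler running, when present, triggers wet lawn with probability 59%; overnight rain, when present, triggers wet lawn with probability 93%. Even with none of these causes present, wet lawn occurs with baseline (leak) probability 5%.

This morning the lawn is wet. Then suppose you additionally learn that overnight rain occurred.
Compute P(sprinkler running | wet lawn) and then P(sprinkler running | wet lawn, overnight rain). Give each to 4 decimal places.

P(sprinkler running | wet lawn) ≈ 0.3345; P(sprinkler running | wet lawn, overnight rain) ≈ 0.1141

Under noisy-OR, P(wet lawn | causes) = 1 − (1−0.05)·∏(1−qᵢ) over the active causes.
P(wet lawn) = 0.05·0.89·0.874 + 0.9335·0.89·0.126 + 0.6105·0.11·0.874 + 0.972735·0.11·0.126 = 0.038893 + 0.104683 + 0.058693 + 0.013482 = 0.215751
Of this, 0.072175 comes from 0.058693 + 0.013482 (the sprinkler running=true cases).
P(sprinkler running | wet lawn) = 0.072175 / 0.215751 ≈ 0.3345

Now condition on the additional information:
For the numerator, keep only sprinkler running=true terms: 0.972735*0.11 = 0.107001
Normalizer over all consistent configurations: 0.9335*0.89 + 0.972735*0.11 = 0.937816
Posterior = 0.107001 / 0.937816 ≈ 0.1141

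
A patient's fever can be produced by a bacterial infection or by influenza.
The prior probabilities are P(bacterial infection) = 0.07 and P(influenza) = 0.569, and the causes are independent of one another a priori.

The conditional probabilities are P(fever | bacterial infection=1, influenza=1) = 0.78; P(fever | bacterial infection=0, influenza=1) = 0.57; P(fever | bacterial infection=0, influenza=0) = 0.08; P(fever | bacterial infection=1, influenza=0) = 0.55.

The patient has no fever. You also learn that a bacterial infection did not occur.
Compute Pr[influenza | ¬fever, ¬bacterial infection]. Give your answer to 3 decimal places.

Sum P(¬fever|·) weighted by the priors over both values of influenza:
  P(¬fever | ¬bacterial infection) = 0.92×0.431 + 0.43×0.569
        = 0.396520 + 0.244670 = 0.641190
Keeping only the influenza-present terms gives 0.244670, so
  P(influenza | ¬fever, ¬bacterial infection) = 0.244670 / 0.641190 ≈ 0.382

Pr[influenza | ¬fever, ¬bacterial infection] ≈ 0.382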